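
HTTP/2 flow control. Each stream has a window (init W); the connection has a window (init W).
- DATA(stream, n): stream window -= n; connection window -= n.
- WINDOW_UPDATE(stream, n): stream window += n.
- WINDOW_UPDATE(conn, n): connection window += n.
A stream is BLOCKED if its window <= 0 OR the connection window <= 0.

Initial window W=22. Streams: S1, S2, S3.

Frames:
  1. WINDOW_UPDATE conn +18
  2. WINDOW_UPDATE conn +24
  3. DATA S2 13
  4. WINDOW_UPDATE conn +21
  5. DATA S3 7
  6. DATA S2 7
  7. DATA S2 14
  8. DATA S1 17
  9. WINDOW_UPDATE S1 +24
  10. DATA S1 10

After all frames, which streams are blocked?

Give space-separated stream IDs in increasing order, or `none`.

Op 1: conn=40 S1=22 S2=22 S3=22 blocked=[]
Op 2: conn=64 S1=22 S2=22 S3=22 blocked=[]
Op 3: conn=51 S1=22 S2=9 S3=22 blocked=[]
Op 4: conn=72 S1=22 S2=9 S3=22 blocked=[]
Op 5: conn=65 S1=22 S2=9 S3=15 blocked=[]
Op 6: conn=58 S1=22 S2=2 S3=15 blocked=[]
Op 7: conn=44 S1=22 S2=-12 S3=15 blocked=[2]
Op 8: conn=27 S1=5 S2=-12 S3=15 blocked=[2]
Op 9: conn=27 S1=29 S2=-12 S3=15 blocked=[2]
Op 10: conn=17 S1=19 S2=-12 S3=15 blocked=[2]

Answer: S2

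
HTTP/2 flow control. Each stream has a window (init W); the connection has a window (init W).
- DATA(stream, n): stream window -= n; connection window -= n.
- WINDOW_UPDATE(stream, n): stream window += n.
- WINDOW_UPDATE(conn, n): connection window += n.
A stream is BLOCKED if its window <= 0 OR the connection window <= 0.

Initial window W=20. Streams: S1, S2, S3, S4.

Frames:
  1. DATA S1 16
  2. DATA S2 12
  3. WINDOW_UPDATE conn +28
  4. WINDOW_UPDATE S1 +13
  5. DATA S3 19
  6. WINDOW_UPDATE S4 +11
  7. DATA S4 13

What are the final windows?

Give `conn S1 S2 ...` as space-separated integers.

Answer: -12 17 8 1 18

Derivation:
Op 1: conn=4 S1=4 S2=20 S3=20 S4=20 blocked=[]
Op 2: conn=-8 S1=4 S2=8 S3=20 S4=20 blocked=[1, 2, 3, 4]
Op 3: conn=20 S1=4 S2=8 S3=20 S4=20 blocked=[]
Op 4: conn=20 S1=17 S2=8 S3=20 S4=20 blocked=[]
Op 5: conn=1 S1=17 S2=8 S3=1 S4=20 blocked=[]
Op 6: conn=1 S1=17 S2=8 S3=1 S4=31 blocked=[]
Op 7: conn=-12 S1=17 S2=8 S3=1 S4=18 blocked=[1, 2, 3, 4]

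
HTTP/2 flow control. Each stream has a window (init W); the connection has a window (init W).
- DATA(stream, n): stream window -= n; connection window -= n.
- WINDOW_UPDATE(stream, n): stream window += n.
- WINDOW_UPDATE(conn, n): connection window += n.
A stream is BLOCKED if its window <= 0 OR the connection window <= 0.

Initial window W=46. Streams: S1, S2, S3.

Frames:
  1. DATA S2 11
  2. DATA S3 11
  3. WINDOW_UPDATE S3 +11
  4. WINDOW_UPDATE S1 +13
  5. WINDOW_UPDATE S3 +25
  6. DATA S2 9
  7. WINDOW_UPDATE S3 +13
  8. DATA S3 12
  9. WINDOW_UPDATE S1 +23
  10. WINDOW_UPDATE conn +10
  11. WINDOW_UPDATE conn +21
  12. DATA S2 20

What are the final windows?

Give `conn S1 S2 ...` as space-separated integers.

Answer: 14 82 6 72

Derivation:
Op 1: conn=35 S1=46 S2=35 S3=46 blocked=[]
Op 2: conn=24 S1=46 S2=35 S3=35 blocked=[]
Op 3: conn=24 S1=46 S2=35 S3=46 blocked=[]
Op 4: conn=24 S1=59 S2=35 S3=46 blocked=[]
Op 5: conn=24 S1=59 S2=35 S3=71 blocked=[]
Op 6: conn=15 S1=59 S2=26 S3=71 blocked=[]
Op 7: conn=15 S1=59 S2=26 S3=84 blocked=[]
Op 8: conn=3 S1=59 S2=26 S3=72 blocked=[]
Op 9: conn=3 S1=82 S2=26 S3=72 blocked=[]
Op 10: conn=13 S1=82 S2=26 S3=72 blocked=[]
Op 11: conn=34 S1=82 S2=26 S3=72 blocked=[]
Op 12: conn=14 S1=82 S2=6 S3=72 blocked=[]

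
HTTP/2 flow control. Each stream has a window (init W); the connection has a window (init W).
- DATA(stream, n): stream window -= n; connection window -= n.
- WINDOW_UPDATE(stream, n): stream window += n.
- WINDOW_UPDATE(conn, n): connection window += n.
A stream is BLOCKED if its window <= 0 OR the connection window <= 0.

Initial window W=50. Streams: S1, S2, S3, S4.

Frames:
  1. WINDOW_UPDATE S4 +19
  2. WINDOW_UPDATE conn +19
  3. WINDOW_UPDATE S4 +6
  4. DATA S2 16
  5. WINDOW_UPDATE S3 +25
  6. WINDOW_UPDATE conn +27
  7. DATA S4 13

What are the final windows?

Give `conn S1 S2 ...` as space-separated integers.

Op 1: conn=50 S1=50 S2=50 S3=50 S4=69 blocked=[]
Op 2: conn=69 S1=50 S2=50 S3=50 S4=69 blocked=[]
Op 3: conn=69 S1=50 S2=50 S3=50 S4=75 blocked=[]
Op 4: conn=53 S1=50 S2=34 S3=50 S4=75 blocked=[]
Op 5: conn=53 S1=50 S2=34 S3=75 S4=75 blocked=[]
Op 6: conn=80 S1=50 S2=34 S3=75 S4=75 blocked=[]
Op 7: conn=67 S1=50 S2=34 S3=75 S4=62 blocked=[]

Answer: 67 50 34 75 62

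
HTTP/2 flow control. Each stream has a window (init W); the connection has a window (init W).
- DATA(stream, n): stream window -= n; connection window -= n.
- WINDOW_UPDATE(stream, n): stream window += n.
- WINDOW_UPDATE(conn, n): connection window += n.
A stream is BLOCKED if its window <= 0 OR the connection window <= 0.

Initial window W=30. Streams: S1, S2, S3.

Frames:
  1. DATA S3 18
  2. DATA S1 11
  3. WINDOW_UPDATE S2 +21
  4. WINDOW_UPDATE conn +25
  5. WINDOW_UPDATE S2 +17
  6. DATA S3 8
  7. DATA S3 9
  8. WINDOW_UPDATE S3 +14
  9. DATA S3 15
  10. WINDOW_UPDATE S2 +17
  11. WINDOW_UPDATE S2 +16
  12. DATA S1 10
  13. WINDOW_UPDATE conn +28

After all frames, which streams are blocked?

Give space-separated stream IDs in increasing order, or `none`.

Answer: S3

Derivation:
Op 1: conn=12 S1=30 S2=30 S3=12 blocked=[]
Op 2: conn=1 S1=19 S2=30 S3=12 blocked=[]
Op 3: conn=1 S1=19 S2=51 S3=12 blocked=[]
Op 4: conn=26 S1=19 S2=51 S3=12 blocked=[]
Op 5: conn=26 S1=19 S2=68 S3=12 blocked=[]
Op 6: conn=18 S1=19 S2=68 S3=4 blocked=[]
Op 7: conn=9 S1=19 S2=68 S3=-5 blocked=[3]
Op 8: conn=9 S1=19 S2=68 S3=9 blocked=[]
Op 9: conn=-6 S1=19 S2=68 S3=-6 blocked=[1, 2, 3]
Op 10: conn=-6 S1=19 S2=85 S3=-6 blocked=[1, 2, 3]
Op 11: conn=-6 S1=19 S2=101 S3=-6 blocked=[1, 2, 3]
Op 12: conn=-16 S1=9 S2=101 S3=-6 blocked=[1, 2, 3]
Op 13: conn=12 S1=9 S2=101 S3=-6 blocked=[3]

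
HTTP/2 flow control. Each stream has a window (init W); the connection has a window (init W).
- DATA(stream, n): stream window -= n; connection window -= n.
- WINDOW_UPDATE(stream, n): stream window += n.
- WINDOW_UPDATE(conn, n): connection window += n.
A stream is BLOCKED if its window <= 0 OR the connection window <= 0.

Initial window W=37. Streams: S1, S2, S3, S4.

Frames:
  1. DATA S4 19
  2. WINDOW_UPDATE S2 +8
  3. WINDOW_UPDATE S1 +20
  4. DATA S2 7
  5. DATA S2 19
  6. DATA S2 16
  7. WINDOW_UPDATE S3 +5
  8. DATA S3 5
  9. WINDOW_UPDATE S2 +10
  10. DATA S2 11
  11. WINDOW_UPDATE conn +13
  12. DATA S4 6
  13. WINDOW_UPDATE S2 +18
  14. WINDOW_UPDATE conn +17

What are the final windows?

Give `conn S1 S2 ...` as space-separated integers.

Answer: -16 57 20 37 12

Derivation:
Op 1: conn=18 S1=37 S2=37 S3=37 S4=18 blocked=[]
Op 2: conn=18 S1=37 S2=45 S3=37 S4=18 blocked=[]
Op 3: conn=18 S1=57 S2=45 S3=37 S4=18 blocked=[]
Op 4: conn=11 S1=57 S2=38 S3=37 S4=18 blocked=[]
Op 5: conn=-8 S1=57 S2=19 S3=37 S4=18 blocked=[1, 2, 3, 4]
Op 6: conn=-24 S1=57 S2=3 S3=37 S4=18 blocked=[1, 2, 3, 4]
Op 7: conn=-24 S1=57 S2=3 S3=42 S4=18 blocked=[1, 2, 3, 4]
Op 8: conn=-29 S1=57 S2=3 S3=37 S4=18 blocked=[1, 2, 3, 4]
Op 9: conn=-29 S1=57 S2=13 S3=37 S4=18 blocked=[1, 2, 3, 4]
Op 10: conn=-40 S1=57 S2=2 S3=37 S4=18 blocked=[1, 2, 3, 4]
Op 11: conn=-27 S1=57 S2=2 S3=37 S4=18 blocked=[1, 2, 3, 4]
Op 12: conn=-33 S1=57 S2=2 S3=37 S4=12 blocked=[1, 2, 3, 4]
Op 13: conn=-33 S1=57 S2=20 S3=37 S4=12 blocked=[1, 2, 3, 4]
Op 14: conn=-16 S1=57 S2=20 S3=37 S4=12 blocked=[1, 2, 3, 4]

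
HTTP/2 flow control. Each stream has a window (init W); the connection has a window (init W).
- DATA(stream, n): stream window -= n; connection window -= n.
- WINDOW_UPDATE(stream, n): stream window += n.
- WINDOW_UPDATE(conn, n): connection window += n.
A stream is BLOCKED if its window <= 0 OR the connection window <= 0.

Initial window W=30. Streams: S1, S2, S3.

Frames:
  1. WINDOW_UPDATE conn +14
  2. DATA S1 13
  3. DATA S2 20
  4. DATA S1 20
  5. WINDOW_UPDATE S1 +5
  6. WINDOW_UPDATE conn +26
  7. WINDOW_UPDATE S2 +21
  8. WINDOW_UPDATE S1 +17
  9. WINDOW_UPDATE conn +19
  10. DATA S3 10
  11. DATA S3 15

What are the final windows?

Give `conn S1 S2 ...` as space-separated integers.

Op 1: conn=44 S1=30 S2=30 S3=30 blocked=[]
Op 2: conn=31 S1=17 S2=30 S3=30 blocked=[]
Op 3: conn=11 S1=17 S2=10 S3=30 blocked=[]
Op 4: conn=-9 S1=-3 S2=10 S3=30 blocked=[1, 2, 3]
Op 5: conn=-9 S1=2 S2=10 S3=30 blocked=[1, 2, 3]
Op 6: conn=17 S1=2 S2=10 S3=30 blocked=[]
Op 7: conn=17 S1=2 S2=31 S3=30 blocked=[]
Op 8: conn=17 S1=19 S2=31 S3=30 blocked=[]
Op 9: conn=36 S1=19 S2=31 S3=30 blocked=[]
Op 10: conn=26 S1=19 S2=31 S3=20 blocked=[]
Op 11: conn=11 S1=19 S2=31 S3=5 blocked=[]

Answer: 11 19 31 5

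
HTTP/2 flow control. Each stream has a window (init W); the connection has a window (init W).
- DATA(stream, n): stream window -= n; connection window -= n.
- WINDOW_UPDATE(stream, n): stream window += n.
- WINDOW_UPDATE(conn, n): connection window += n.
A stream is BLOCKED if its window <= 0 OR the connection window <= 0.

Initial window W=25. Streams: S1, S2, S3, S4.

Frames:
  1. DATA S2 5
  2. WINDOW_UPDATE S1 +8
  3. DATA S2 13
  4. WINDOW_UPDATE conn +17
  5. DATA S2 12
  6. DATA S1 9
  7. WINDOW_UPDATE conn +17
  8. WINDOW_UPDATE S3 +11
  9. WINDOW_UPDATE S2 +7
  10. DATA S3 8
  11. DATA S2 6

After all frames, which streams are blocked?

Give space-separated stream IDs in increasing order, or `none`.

Op 1: conn=20 S1=25 S2=20 S3=25 S4=25 blocked=[]
Op 2: conn=20 S1=33 S2=20 S3=25 S4=25 blocked=[]
Op 3: conn=7 S1=33 S2=7 S3=25 S4=25 blocked=[]
Op 4: conn=24 S1=33 S2=7 S3=25 S4=25 blocked=[]
Op 5: conn=12 S1=33 S2=-5 S3=25 S4=25 blocked=[2]
Op 6: conn=3 S1=24 S2=-5 S3=25 S4=25 blocked=[2]
Op 7: conn=20 S1=24 S2=-5 S3=25 S4=25 blocked=[2]
Op 8: conn=20 S1=24 S2=-5 S3=36 S4=25 blocked=[2]
Op 9: conn=20 S1=24 S2=2 S3=36 S4=25 blocked=[]
Op 10: conn=12 S1=24 S2=2 S3=28 S4=25 blocked=[]
Op 11: conn=6 S1=24 S2=-4 S3=28 S4=25 blocked=[2]

Answer: S2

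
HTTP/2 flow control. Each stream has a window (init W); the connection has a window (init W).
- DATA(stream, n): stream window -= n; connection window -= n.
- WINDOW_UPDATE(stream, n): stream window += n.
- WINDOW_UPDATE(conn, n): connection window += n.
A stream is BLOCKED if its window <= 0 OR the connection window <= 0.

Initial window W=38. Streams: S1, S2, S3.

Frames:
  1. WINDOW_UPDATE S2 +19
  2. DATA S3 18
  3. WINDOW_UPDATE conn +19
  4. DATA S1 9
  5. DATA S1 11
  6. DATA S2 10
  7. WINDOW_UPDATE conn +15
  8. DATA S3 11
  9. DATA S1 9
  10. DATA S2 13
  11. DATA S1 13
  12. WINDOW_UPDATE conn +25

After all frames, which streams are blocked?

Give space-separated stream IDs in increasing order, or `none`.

Answer: S1

Derivation:
Op 1: conn=38 S1=38 S2=57 S3=38 blocked=[]
Op 2: conn=20 S1=38 S2=57 S3=20 blocked=[]
Op 3: conn=39 S1=38 S2=57 S3=20 blocked=[]
Op 4: conn=30 S1=29 S2=57 S3=20 blocked=[]
Op 5: conn=19 S1=18 S2=57 S3=20 blocked=[]
Op 6: conn=9 S1=18 S2=47 S3=20 blocked=[]
Op 7: conn=24 S1=18 S2=47 S3=20 blocked=[]
Op 8: conn=13 S1=18 S2=47 S3=9 blocked=[]
Op 9: conn=4 S1=9 S2=47 S3=9 blocked=[]
Op 10: conn=-9 S1=9 S2=34 S3=9 blocked=[1, 2, 3]
Op 11: conn=-22 S1=-4 S2=34 S3=9 blocked=[1, 2, 3]
Op 12: conn=3 S1=-4 S2=34 S3=9 blocked=[1]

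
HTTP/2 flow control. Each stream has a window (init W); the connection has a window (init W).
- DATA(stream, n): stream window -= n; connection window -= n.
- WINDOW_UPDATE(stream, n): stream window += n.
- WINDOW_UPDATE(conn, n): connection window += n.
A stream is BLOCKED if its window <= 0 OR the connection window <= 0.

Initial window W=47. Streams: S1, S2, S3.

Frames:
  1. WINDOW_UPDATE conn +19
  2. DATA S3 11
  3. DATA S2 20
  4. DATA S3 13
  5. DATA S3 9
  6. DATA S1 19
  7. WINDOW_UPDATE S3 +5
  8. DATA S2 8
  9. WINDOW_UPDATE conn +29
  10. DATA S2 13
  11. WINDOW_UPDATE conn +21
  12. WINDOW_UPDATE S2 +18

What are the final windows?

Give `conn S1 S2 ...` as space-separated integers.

Answer: 23 28 24 19

Derivation:
Op 1: conn=66 S1=47 S2=47 S3=47 blocked=[]
Op 2: conn=55 S1=47 S2=47 S3=36 blocked=[]
Op 3: conn=35 S1=47 S2=27 S3=36 blocked=[]
Op 4: conn=22 S1=47 S2=27 S3=23 blocked=[]
Op 5: conn=13 S1=47 S2=27 S3=14 blocked=[]
Op 6: conn=-6 S1=28 S2=27 S3=14 blocked=[1, 2, 3]
Op 7: conn=-6 S1=28 S2=27 S3=19 blocked=[1, 2, 3]
Op 8: conn=-14 S1=28 S2=19 S3=19 blocked=[1, 2, 3]
Op 9: conn=15 S1=28 S2=19 S3=19 blocked=[]
Op 10: conn=2 S1=28 S2=6 S3=19 blocked=[]
Op 11: conn=23 S1=28 S2=6 S3=19 blocked=[]
Op 12: conn=23 S1=28 S2=24 S3=19 blocked=[]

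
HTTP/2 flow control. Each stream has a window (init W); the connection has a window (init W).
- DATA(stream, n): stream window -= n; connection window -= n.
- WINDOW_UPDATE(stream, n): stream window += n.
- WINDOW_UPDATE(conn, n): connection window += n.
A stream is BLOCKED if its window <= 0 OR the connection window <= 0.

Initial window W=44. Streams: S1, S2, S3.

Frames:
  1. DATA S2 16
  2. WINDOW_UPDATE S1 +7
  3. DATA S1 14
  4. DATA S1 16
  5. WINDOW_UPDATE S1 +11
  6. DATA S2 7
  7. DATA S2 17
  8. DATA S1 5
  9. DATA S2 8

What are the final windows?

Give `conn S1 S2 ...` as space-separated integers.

Answer: -39 27 -4 44

Derivation:
Op 1: conn=28 S1=44 S2=28 S3=44 blocked=[]
Op 2: conn=28 S1=51 S2=28 S3=44 blocked=[]
Op 3: conn=14 S1=37 S2=28 S3=44 blocked=[]
Op 4: conn=-2 S1=21 S2=28 S3=44 blocked=[1, 2, 3]
Op 5: conn=-2 S1=32 S2=28 S3=44 blocked=[1, 2, 3]
Op 6: conn=-9 S1=32 S2=21 S3=44 blocked=[1, 2, 3]
Op 7: conn=-26 S1=32 S2=4 S3=44 blocked=[1, 2, 3]
Op 8: conn=-31 S1=27 S2=4 S3=44 blocked=[1, 2, 3]
Op 9: conn=-39 S1=27 S2=-4 S3=44 blocked=[1, 2, 3]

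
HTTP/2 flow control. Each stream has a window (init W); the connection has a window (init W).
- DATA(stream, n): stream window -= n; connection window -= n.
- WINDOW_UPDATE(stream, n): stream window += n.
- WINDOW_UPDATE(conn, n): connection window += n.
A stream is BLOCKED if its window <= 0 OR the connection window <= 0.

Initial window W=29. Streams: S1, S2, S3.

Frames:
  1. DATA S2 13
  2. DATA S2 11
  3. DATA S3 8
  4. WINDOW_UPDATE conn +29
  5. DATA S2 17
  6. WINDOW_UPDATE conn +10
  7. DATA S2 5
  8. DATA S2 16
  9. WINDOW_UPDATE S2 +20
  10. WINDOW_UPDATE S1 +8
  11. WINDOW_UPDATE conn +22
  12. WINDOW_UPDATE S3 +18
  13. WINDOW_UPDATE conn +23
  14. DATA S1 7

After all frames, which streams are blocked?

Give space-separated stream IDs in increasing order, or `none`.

Answer: S2

Derivation:
Op 1: conn=16 S1=29 S2=16 S3=29 blocked=[]
Op 2: conn=5 S1=29 S2=5 S3=29 blocked=[]
Op 3: conn=-3 S1=29 S2=5 S3=21 blocked=[1, 2, 3]
Op 4: conn=26 S1=29 S2=5 S3=21 blocked=[]
Op 5: conn=9 S1=29 S2=-12 S3=21 blocked=[2]
Op 6: conn=19 S1=29 S2=-12 S3=21 blocked=[2]
Op 7: conn=14 S1=29 S2=-17 S3=21 blocked=[2]
Op 8: conn=-2 S1=29 S2=-33 S3=21 blocked=[1, 2, 3]
Op 9: conn=-2 S1=29 S2=-13 S3=21 blocked=[1, 2, 3]
Op 10: conn=-2 S1=37 S2=-13 S3=21 blocked=[1, 2, 3]
Op 11: conn=20 S1=37 S2=-13 S3=21 blocked=[2]
Op 12: conn=20 S1=37 S2=-13 S3=39 blocked=[2]
Op 13: conn=43 S1=37 S2=-13 S3=39 blocked=[2]
Op 14: conn=36 S1=30 S2=-13 S3=39 blocked=[2]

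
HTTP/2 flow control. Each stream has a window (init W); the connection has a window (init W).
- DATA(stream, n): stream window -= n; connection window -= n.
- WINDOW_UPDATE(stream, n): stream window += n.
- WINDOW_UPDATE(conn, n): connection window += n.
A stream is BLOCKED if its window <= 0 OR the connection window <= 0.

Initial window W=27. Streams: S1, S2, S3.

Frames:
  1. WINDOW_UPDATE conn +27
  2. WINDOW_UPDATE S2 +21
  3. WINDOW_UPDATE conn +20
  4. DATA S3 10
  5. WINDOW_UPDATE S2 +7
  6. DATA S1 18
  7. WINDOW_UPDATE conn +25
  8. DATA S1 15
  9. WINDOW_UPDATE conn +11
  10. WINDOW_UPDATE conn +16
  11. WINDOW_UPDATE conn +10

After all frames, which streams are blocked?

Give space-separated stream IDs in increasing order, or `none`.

Answer: S1

Derivation:
Op 1: conn=54 S1=27 S2=27 S3=27 blocked=[]
Op 2: conn=54 S1=27 S2=48 S3=27 blocked=[]
Op 3: conn=74 S1=27 S2=48 S3=27 blocked=[]
Op 4: conn=64 S1=27 S2=48 S3=17 blocked=[]
Op 5: conn=64 S1=27 S2=55 S3=17 blocked=[]
Op 6: conn=46 S1=9 S2=55 S3=17 blocked=[]
Op 7: conn=71 S1=9 S2=55 S3=17 blocked=[]
Op 8: conn=56 S1=-6 S2=55 S3=17 blocked=[1]
Op 9: conn=67 S1=-6 S2=55 S3=17 blocked=[1]
Op 10: conn=83 S1=-6 S2=55 S3=17 blocked=[1]
Op 11: conn=93 S1=-6 S2=55 S3=17 blocked=[1]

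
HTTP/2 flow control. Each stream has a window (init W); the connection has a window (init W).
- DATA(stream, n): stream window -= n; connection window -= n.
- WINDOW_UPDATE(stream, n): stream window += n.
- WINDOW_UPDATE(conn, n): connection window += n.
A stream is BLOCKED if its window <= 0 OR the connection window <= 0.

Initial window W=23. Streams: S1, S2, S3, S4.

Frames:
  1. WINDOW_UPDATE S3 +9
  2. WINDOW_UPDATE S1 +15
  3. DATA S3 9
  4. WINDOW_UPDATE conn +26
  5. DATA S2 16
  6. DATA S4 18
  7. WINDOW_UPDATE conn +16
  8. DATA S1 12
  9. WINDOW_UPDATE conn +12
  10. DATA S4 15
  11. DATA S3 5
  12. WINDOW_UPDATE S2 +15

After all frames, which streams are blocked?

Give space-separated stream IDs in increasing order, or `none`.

Answer: S4

Derivation:
Op 1: conn=23 S1=23 S2=23 S3=32 S4=23 blocked=[]
Op 2: conn=23 S1=38 S2=23 S3=32 S4=23 blocked=[]
Op 3: conn=14 S1=38 S2=23 S3=23 S4=23 blocked=[]
Op 4: conn=40 S1=38 S2=23 S3=23 S4=23 blocked=[]
Op 5: conn=24 S1=38 S2=7 S3=23 S4=23 blocked=[]
Op 6: conn=6 S1=38 S2=7 S3=23 S4=5 blocked=[]
Op 7: conn=22 S1=38 S2=7 S3=23 S4=5 blocked=[]
Op 8: conn=10 S1=26 S2=7 S3=23 S4=5 blocked=[]
Op 9: conn=22 S1=26 S2=7 S3=23 S4=5 blocked=[]
Op 10: conn=7 S1=26 S2=7 S3=23 S4=-10 blocked=[4]
Op 11: conn=2 S1=26 S2=7 S3=18 S4=-10 blocked=[4]
Op 12: conn=2 S1=26 S2=22 S3=18 S4=-10 blocked=[4]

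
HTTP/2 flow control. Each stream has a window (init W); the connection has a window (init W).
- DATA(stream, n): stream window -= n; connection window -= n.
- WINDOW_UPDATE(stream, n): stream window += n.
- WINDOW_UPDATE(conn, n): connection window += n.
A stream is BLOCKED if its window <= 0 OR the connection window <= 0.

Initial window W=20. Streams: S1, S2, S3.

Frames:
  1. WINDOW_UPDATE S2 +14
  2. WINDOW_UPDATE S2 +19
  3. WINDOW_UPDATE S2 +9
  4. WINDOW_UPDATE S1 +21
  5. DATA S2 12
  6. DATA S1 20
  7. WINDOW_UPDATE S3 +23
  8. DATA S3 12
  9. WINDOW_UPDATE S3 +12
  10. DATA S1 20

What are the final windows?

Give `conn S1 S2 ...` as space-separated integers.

Op 1: conn=20 S1=20 S2=34 S3=20 blocked=[]
Op 2: conn=20 S1=20 S2=53 S3=20 blocked=[]
Op 3: conn=20 S1=20 S2=62 S3=20 blocked=[]
Op 4: conn=20 S1=41 S2=62 S3=20 blocked=[]
Op 5: conn=8 S1=41 S2=50 S3=20 blocked=[]
Op 6: conn=-12 S1=21 S2=50 S3=20 blocked=[1, 2, 3]
Op 7: conn=-12 S1=21 S2=50 S3=43 blocked=[1, 2, 3]
Op 8: conn=-24 S1=21 S2=50 S3=31 blocked=[1, 2, 3]
Op 9: conn=-24 S1=21 S2=50 S3=43 blocked=[1, 2, 3]
Op 10: conn=-44 S1=1 S2=50 S3=43 blocked=[1, 2, 3]

Answer: -44 1 50 43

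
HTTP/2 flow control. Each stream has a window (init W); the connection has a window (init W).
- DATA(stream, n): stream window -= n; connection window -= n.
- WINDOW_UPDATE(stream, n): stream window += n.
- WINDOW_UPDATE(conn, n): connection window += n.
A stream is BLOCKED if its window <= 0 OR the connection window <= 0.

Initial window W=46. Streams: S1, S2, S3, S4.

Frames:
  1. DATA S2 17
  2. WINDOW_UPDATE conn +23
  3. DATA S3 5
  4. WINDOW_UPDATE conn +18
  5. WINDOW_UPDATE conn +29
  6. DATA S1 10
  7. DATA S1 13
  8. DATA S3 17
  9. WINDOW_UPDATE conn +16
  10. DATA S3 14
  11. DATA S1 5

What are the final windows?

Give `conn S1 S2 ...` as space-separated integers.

Answer: 51 18 29 10 46

Derivation:
Op 1: conn=29 S1=46 S2=29 S3=46 S4=46 blocked=[]
Op 2: conn=52 S1=46 S2=29 S3=46 S4=46 blocked=[]
Op 3: conn=47 S1=46 S2=29 S3=41 S4=46 blocked=[]
Op 4: conn=65 S1=46 S2=29 S3=41 S4=46 blocked=[]
Op 5: conn=94 S1=46 S2=29 S3=41 S4=46 blocked=[]
Op 6: conn=84 S1=36 S2=29 S3=41 S4=46 blocked=[]
Op 7: conn=71 S1=23 S2=29 S3=41 S4=46 blocked=[]
Op 8: conn=54 S1=23 S2=29 S3=24 S4=46 blocked=[]
Op 9: conn=70 S1=23 S2=29 S3=24 S4=46 blocked=[]
Op 10: conn=56 S1=23 S2=29 S3=10 S4=46 blocked=[]
Op 11: conn=51 S1=18 S2=29 S3=10 S4=46 blocked=[]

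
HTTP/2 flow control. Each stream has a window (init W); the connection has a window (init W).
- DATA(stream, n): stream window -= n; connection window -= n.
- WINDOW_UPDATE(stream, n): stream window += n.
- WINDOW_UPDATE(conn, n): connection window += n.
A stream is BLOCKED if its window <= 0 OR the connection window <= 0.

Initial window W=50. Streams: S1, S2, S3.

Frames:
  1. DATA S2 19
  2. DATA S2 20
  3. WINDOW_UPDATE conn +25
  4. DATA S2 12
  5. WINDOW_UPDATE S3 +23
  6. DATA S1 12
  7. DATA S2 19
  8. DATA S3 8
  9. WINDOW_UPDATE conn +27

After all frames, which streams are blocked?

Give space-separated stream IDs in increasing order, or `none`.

Answer: S2

Derivation:
Op 1: conn=31 S1=50 S2=31 S3=50 blocked=[]
Op 2: conn=11 S1=50 S2=11 S3=50 blocked=[]
Op 3: conn=36 S1=50 S2=11 S3=50 blocked=[]
Op 4: conn=24 S1=50 S2=-1 S3=50 blocked=[2]
Op 5: conn=24 S1=50 S2=-1 S3=73 blocked=[2]
Op 6: conn=12 S1=38 S2=-1 S3=73 blocked=[2]
Op 7: conn=-7 S1=38 S2=-20 S3=73 blocked=[1, 2, 3]
Op 8: conn=-15 S1=38 S2=-20 S3=65 blocked=[1, 2, 3]
Op 9: conn=12 S1=38 S2=-20 S3=65 blocked=[2]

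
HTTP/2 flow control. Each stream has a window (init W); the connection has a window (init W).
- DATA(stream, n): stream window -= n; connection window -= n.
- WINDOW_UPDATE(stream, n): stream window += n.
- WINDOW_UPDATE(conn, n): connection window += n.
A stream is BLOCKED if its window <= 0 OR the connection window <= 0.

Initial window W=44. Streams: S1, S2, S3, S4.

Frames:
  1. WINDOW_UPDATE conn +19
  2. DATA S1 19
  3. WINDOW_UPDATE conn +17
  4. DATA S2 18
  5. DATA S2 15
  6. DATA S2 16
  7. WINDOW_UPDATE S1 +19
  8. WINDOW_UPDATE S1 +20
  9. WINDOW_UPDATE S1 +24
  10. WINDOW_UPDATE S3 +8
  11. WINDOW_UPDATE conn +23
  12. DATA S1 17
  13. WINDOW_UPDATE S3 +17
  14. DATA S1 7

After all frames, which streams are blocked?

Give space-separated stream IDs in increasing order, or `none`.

Op 1: conn=63 S1=44 S2=44 S3=44 S4=44 blocked=[]
Op 2: conn=44 S1=25 S2=44 S3=44 S4=44 blocked=[]
Op 3: conn=61 S1=25 S2=44 S3=44 S4=44 blocked=[]
Op 4: conn=43 S1=25 S2=26 S3=44 S4=44 blocked=[]
Op 5: conn=28 S1=25 S2=11 S3=44 S4=44 blocked=[]
Op 6: conn=12 S1=25 S2=-5 S3=44 S4=44 blocked=[2]
Op 7: conn=12 S1=44 S2=-5 S3=44 S4=44 blocked=[2]
Op 8: conn=12 S1=64 S2=-5 S3=44 S4=44 blocked=[2]
Op 9: conn=12 S1=88 S2=-5 S3=44 S4=44 blocked=[2]
Op 10: conn=12 S1=88 S2=-5 S3=52 S4=44 blocked=[2]
Op 11: conn=35 S1=88 S2=-5 S3=52 S4=44 blocked=[2]
Op 12: conn=18 S1=71 S2=-5 S3=52 S4=44 blocked=[2]
Op 13: conn=18 S1=71 S2=-5 S3=69 S4=44 blocked=[2]
Op 14: conn=11 S1=64 S2=-5 S3=69 S4=44 blocked=[2]

Answer: S2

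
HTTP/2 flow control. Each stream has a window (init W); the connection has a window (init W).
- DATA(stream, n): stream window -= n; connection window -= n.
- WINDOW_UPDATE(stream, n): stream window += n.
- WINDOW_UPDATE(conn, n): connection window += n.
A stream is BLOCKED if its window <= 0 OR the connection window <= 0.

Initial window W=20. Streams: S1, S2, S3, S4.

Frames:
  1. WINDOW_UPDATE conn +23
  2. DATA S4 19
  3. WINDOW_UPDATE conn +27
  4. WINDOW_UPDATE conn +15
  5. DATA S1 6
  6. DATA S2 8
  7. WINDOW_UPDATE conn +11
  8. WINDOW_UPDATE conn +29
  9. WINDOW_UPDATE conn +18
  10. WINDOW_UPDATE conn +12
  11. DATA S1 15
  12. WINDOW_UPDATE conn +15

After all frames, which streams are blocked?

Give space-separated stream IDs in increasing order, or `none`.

Op 1: conn=43 S1=20 S2=20 S3=20 S4=20 blocked=[]
Op 2: conn=24 S1=20 S2=20 S3=20 S4=1 blocked=[]
Op 3: conn=51 S1=20 S2=20 S3=20 S4=1 blocked=[]
Op 4: conn=66 S1=20 S2=20 S3=20 S4=1 blocked=[]
Op 5: conn=60 S1=14 S2=20 S3=20 S4=1 blocked=[]
Op 6: conn=52 S1=14 S2=12 S3=20 S4=1 blocked=[]
Op 7: conn=63 S1=14 S2=12 S3=20 S4=1 blocked=[]
Op 8: conn=92 S1=14 S2=12 S3=20 S4=1 blocked=[]
Op 9: conn=110 S1=14 S2=12 S3=20 S4=1 blocked=[]
Op 10: conn=122 S1=14 S2=12 S3=20 S4=1 blocked=[]
Op 11: conn=107 S1=-1 S2=12 S3=20 S4=1 blocked=[1]
Op 12: conn=122 S1=-1 S2=12 S3=20 S4=1 blocked=[1]

Answer: S1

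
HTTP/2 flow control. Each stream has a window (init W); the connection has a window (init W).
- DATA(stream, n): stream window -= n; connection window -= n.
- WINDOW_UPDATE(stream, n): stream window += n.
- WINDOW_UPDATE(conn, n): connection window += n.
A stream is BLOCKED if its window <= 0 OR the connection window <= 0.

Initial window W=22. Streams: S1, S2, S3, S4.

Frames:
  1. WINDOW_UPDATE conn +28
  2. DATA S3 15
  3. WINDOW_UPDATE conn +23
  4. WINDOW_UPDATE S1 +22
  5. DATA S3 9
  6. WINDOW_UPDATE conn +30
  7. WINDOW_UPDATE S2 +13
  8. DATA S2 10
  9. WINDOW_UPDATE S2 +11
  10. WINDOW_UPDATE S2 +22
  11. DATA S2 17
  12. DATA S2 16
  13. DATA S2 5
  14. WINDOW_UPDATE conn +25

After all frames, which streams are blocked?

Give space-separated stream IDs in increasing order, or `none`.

Op 1: conn=50 S1=22 S2=22 S3=22 S4=22 blocked=[]
Op 2: conn=35 S1=22 S2=22 S3=7 S4=22 blocked=[]
Op 3: conn=58 S1=22 S2=22 S3=7 S4=22 blocked=[]
Op 4: conn=58 S1=44 S2=22 S3=7 S4=22 blocked=[]
Op 5: conn=49 S1=44 S2=22 S3=-2 S4=22 blocked=[3]
Op 6: conn=79 S1=44 S2=22 S3=-2 S4=22 blocked=[3]
Op 7: conn=79 S1=44 S2=35 S3=-2 S4=22 blocked=[3]
Op 8: conn=69 S1=44 S2=25 S3=-2 S4=22 blocked=[3]
Op 9: conn=69 S1=44 S2=36 S3=-2 S4=22 blocked=[3]
Op 10: conn=69 S1=44 S2=58 S3=-2 S4=22 blocked=[3]
Op 11: conn=52 S1=44 S2=41 S3=-2 S4=22 blocked=[3]
Op 12: conn=36 S1=44 S2=25 S3=-2 S4=22 blocked=[3]
Op 13: conn=31 S1=44 S2=20 S3=-2 S4=22 blocked=[3]
Op 14: conn=56 S1=44 S2=20 S3=-2 S4=22 blocked=[3]

Answer: S3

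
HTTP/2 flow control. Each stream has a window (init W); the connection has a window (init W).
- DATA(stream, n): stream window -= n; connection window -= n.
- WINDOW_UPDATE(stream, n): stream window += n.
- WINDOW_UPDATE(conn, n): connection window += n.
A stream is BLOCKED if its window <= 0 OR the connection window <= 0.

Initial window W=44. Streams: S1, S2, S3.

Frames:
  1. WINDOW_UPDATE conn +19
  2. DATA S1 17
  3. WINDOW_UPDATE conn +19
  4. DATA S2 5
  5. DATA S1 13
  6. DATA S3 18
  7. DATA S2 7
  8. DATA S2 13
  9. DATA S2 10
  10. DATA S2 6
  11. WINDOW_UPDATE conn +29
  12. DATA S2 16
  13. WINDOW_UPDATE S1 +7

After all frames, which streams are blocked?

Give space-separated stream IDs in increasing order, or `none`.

Op 1: conn=63 S1=44 S2=44 S3=44 blocked=[]
Op 2: conn=46 S1=27 S2=44 S3=44 blocked=[]
Op 3: conn=65 S1=27 S2=44 S3=44 blocked=[]
Op 4: conn=60 S1=27 S2=39 S3=44 blocked=[]
Op 5: conn=47 S1=14 S2=39 S3=44 blocked=[]
Op 6: conn=29 S1=14 S2=39 S3=26 blocked=[]
Op 7: conn=22 S1=14 S2=32 S3=26 blocked=[]
Op 8: conn=9 S1=14 S2=19 S3=26 blocked=[]
Op 9: conn=-1 S1=14 S2=9 S3=26 blocked=[1, 2, 3]
Op 10: conn=-7 S1=14 S2=3 S3=26 blocked=[1, 2, 3]
Op 11: conn=22 S1=14 S2=3 S3=26 blocked=[]
Op 12: conn=6 S1=14 S2=-13 S3=26 blocked=[2]
Op 13: conn=6 S1=21 S2=-13 S3=26 blocked=[2]

Answer: S2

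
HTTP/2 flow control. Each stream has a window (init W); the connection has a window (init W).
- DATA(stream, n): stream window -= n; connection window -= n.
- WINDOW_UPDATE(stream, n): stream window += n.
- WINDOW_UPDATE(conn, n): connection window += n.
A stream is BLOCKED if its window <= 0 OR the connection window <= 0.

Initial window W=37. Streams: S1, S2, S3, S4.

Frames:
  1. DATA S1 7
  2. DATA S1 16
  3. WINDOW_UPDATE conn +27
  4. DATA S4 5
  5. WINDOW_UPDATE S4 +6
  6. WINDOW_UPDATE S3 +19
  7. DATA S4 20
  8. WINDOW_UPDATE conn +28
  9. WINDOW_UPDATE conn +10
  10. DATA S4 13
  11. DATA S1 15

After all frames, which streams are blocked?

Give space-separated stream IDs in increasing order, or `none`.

Op 1: conn=30 S1=30 S2=37 S3=37 S4=37 blocked=[]
Op 2: conn=14 S1=14 S2=37 S3=37 S4=37 blocked=[]
Op 3: conn=41 S1=14 S2=37 S3=37 S4=37 blocked=[]
Op 4: conn=36 S1=14 S2=37 S3=37 S4=32 blocked=[]
Op 5: conn=36 S1=14 S2=37 S3=37 S4=38 blocked=[]
Op 6: conn=36 S1=14 S2=37 S3=56 S4=38 blocked=[]
Op 7: conn=16 S1=14 S2=37 S3=56 S4=18 blocked=[]
Op 8: conn=44 S1=14 S2=37 S3=56 S4=18 blocked=[]
Op 9: conn=54 S1=14 S2=37 S3=56 S4=18 blocked=[]
Op 10: conn=41 S1=14 S2=37 S3=56 S4=5 blocked=[]
Op 11: conn=26 S1=-1 S2=37 S3=56 S4=5 blocked=[1]

Answer: S1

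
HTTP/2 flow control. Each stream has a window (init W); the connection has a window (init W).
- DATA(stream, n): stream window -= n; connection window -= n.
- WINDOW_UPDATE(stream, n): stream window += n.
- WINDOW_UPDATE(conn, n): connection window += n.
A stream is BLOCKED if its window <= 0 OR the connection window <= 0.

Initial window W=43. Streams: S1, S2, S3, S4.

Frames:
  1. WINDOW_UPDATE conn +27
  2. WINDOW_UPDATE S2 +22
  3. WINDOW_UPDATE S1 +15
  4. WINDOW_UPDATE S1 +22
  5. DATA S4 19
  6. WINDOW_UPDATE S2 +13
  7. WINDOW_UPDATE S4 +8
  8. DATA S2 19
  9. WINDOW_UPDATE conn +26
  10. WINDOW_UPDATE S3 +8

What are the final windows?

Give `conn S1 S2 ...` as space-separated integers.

Op 1: conn=70 S1=43 S2=43 S3=43 S4=43 blocked=[]
Op 2: conn=70 S1=43 S2=65 S3=43 S4=43 blocked=[]
Op 3: conn=70 S1=58 S2=65 S3=43 S4=43 blocked=[]
Op 4: conn=70 S1=80 S2=65 S3=43 S4=43 blocked=[]
Op 5: conn=51 S1=80 S2=65 S3=43 S4=24 blocked=[]
Op 6: conn=51 S1=80 S2=78 S3=43 S4=24 blocked=[]
Op 7: conn=51 S1=80 S2=78 S3=43 S4=32 blocked=[]
Op 8: conn=32 S1=80 S2=59 S3=43 S4=32 blocked=[]
Op 9: conn=58 S1=80 S2=59 S3=43 S4=32 blocked=[]
Op 10: conn=58 S1=80 S2=59 S3=51 S4=32 blocked=[]

Answer: 58 80 59 51 32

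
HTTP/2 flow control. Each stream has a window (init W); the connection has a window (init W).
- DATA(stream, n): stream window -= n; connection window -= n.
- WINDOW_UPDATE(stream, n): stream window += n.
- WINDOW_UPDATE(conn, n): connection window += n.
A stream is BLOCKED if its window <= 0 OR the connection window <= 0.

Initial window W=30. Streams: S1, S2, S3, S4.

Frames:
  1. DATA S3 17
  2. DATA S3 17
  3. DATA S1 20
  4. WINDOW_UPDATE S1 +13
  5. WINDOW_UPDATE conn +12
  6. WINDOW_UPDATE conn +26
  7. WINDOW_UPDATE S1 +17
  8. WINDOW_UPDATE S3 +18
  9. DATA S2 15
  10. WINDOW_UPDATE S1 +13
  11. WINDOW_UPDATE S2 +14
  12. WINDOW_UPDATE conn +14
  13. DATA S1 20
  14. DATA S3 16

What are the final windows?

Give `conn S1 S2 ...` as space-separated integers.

Op 1: conn=13 S1=30 S2=30 S3=13 S4=30 blocked=[]
Op 2: conn=-4 S1=30 S2=30 S3=-4 S4=30 blocked=[1, 2, 3, 4]
Op 3: conn=-24 S1=10 S2=30 S3=-4 S4=30 blocked=[1, 2, 3, 4]
Op 4: conn=-24 S1=23 S2=30 S3=-4 S4=30 blocked=[1, 2, 3, 4]
Op 5: conn=-12 S1=23 S2=30 S3=-4 S4=30 blocked=[1, 2, 3, 4]
Op 6: conn=14 S1=23 S2=30 S3=-4 S4=30 blocked=[3]
Op 7: conn=14 S1=40 S2=30 S3=-4 S4=30 blocked=[3]
Op 8: conn=14 S1=40 S2=30 S3=14 S4=30 blocked=[]
Op 9: conn=-1 S1=40 S2=15 S3=14 S4=30 blocked=[1, 2, 3, 4]
Op 10: conn=-1 S1=53 S2=15 S3=14 S4=30 blocked=[1, 2, 3, 4]
Op 11: conn=-1 S1=53 S2=29 S3=14 S4=30 blocked=[1, 2, 3, 4]
Op 12: conn=13 S1=53 S2=29 S3=14 S4=30 blocked=[]
Op 13: conn=-7 S1=33 S2=29 S3=14 S4=30 blocked=[1, 2, 3, 4]
Op 14: conn=-23 S1=33 S2=29 S3=-2 S4=30 blocked=[1, 2, 3, 4]

Answer: -23 33 29 -2 30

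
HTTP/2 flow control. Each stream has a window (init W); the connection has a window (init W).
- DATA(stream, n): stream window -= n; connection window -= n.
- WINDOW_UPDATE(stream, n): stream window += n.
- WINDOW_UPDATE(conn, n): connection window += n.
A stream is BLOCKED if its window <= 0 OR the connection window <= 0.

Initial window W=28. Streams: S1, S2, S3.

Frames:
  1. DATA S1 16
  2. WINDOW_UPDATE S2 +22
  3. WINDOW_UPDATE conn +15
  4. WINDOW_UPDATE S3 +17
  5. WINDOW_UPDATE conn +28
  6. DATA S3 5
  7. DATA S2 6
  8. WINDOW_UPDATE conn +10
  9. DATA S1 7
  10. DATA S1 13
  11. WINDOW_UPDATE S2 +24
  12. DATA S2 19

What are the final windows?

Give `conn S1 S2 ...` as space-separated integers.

Op 1: conn=12 S1=12 S2=28 S3=28 blocked=[]
Op 2: conn=12 S1=12 S2=50 S3=28 blocked=[]
Op 3: conn=27 S1=12 S2=50 S3=28 blocked=[]
Op 4: conn=27 S1=12 S2=50 S3=45 blocked=[]
Op 5: conn=55 S1=12 S2=50 S3=45 blocked=[]
Op 6: conn=50 S1=12 S2=50 S3=40 blocked=[]
Op 7: conn=44 S1=12 S2=44 S3=40 blocked=[]
Op 8: conn=54 S1=12 S2=44 S3=40 blocked=[]
Op 9: conn=47 S1=5 S2=44 S3=40 blocked=[]
Op 10: conn=34 S1=-8 S2=44 S3=40 blocked=[1]
Op 11: conn=34 S1=-8 S2=68 S3=40 blocked=[1]
Op 12: conn=15 S1=-8 S2=49 S3=40 blocked=[1]

Answer: 15 -8 49 40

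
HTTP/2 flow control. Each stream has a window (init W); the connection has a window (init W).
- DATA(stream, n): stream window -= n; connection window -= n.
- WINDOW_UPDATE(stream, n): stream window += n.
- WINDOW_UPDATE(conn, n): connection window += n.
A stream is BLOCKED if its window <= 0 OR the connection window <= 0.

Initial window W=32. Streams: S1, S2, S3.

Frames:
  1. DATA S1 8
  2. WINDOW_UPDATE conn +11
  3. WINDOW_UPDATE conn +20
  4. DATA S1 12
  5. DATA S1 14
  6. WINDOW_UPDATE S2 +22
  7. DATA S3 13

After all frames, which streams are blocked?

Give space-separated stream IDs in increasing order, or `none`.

Op 1: conn=24 S1=24 S2=32 S3=32 blocked=[]
Op 2: conn=35 S1=24 S2=32 S3=32 blocked=[]
Op 3: conn=55 S1=24 S2=32 S3=32 blocked=[]
Op 4: conn=43 S1=12 S2=32 S3=32 blocked=[]
Op 5: conn=29 S1=-2 S2=32 S3=32 blocked=[1]
Op 6: conn=29 S1=-2 S2=54 S3=32 blocked=[1]
Op 7: conn=16 S1=-2 S2=54 S3=19 blocked=[1]

Answer: S1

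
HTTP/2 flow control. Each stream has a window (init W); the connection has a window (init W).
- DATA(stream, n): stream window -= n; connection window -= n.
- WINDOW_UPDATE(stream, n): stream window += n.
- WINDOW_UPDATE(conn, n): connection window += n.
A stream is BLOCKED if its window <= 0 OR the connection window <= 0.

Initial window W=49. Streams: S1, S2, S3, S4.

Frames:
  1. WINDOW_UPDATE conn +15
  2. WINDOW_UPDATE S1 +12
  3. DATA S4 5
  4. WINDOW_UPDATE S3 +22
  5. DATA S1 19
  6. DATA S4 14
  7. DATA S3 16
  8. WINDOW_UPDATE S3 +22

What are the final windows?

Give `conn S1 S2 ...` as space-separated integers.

Op 1: conn=64 S1=49 S2=49 S3=49 S4=49 blocked=[]
Op 2: conn=64 S1=61 S2=49 S3=49 S4=49 blocked=[]
Op 3: conn=59 S1=61 S2=49 S3=49 S4=44 blocked=[]
Op 4: conn=59 S1=61 S2=49 S3=71 S4=44 blocked=[]
Op 5: conn=40 S1=42 S2=49 S3=71 S4=44 blocked=[]
Op 6: conn=26 S1=42 S2=49 S3=71 S4=30 blocked=[]
Op 7: conn=10 S1=42 S2=49 S3=55 S4=30 blocked=[]
Op 8: conn=10 S1=42 S2=49 S3=77 S4=30 blocked=[]

Answer: 10 42 49 77 30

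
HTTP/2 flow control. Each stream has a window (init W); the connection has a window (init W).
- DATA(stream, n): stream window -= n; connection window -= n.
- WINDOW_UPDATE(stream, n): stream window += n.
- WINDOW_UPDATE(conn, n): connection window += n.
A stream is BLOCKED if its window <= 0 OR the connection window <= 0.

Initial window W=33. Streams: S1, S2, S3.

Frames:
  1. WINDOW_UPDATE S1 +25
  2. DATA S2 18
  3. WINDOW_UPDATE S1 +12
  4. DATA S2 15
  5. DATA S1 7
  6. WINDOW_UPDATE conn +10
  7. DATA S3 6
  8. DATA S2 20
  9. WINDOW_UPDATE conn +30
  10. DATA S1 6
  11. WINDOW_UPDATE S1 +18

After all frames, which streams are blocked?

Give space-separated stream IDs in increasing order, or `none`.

Answer: S2

Derivation:
Op 1: conn=33 S1=58 S2=33 S3=33 blocked=[]
Op 2: conn=15 S1=58 S2=15 S3=33 blocked=[]
Op 3: conn=15 S1=70 S2=15 S3=33 blocked=[]
Op 4: conn=0 S1=70 S2=0 S3=33 blocked=[1, 2, 3]
Op 5: conn=-7 S1=63 S2=0 S3=33 blocked=[1, 2, 3]
Op 6: conn=3 S1=63 S2=0 S3=33 blocked=[2]
Op 7: conn=-3 S1=63 S2=0 S3=27 blocked=[1, 2, 3]
Op 8: conn=-23 S1=63 S2=-20 S3=27 blocked=[1, 2, 3]
Op 9: conn=7 S1=63 S2=-20 S3=27 blocked=[2]
Op 10: conn=1 S1=57 S2=-20 S3=27 blocked=[2]
Op 11: conn=1 S1=75 S2=-20 S3=27 blocked=[2]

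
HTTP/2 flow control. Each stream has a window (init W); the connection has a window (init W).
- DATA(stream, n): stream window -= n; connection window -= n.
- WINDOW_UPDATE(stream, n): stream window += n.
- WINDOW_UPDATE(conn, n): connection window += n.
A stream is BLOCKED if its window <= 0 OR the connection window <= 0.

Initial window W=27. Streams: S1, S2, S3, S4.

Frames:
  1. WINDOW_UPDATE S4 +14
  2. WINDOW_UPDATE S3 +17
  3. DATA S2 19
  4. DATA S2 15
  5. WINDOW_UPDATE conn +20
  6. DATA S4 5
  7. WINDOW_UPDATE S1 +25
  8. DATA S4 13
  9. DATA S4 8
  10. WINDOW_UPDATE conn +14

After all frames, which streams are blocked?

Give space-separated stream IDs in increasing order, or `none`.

Op 1: conn=27 S1=27 S2=27 S3=27 S4=41 blocked=[]
Op 2: conn=27 S1=27 S2=27 S3=44 S4=41 blocked=[]
Op 3: conn=8 S1=27 S2=8 S3=44 S4=41 blocked=[]
Op 4: conn=-7 S1=27 S2=-7 S3=44 S4=41 blocked=[1, 2, 3, 4]
Op 5: conn=13 S1=27 S2=-7 S3=44 S4=41 blocked=[2]
Op 6: conn=8 S1=27 S2=-7 S3=44 S4=36 blocked=[2]
Op 7: conn=8 S1=52 S2=-7 S3=44 S4=36 blocked=[2]
Op 8: conn=-5 S1=52 S2=-7 S3=44 S4=23 blocked=[1, 2, 3, 4]
Op 9: conn=-13 S1=52 S2=-7 S3=44 S4=15 blocked=[1, 2, 3, 4]
Op 10: conn=1 S1=52 S2=-7 S3=44 S4=15 blocked=[2]

Answer: S2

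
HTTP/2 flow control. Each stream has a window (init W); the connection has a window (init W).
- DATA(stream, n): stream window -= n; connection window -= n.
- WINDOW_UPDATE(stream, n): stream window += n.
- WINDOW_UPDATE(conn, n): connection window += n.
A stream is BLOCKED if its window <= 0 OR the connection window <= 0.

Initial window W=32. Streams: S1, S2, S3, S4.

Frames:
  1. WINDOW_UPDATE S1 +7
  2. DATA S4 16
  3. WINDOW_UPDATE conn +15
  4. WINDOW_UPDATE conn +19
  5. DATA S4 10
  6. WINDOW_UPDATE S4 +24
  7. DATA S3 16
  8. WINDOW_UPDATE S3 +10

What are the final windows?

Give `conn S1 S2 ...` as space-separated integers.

Op 1: conn=32 S1=39 S2=32 S3=32 S4=32 blocked=[]
Op 2: conn=16 S1=39 S2=32 S3=32 S4=16 blocked=[]
Op 3: conn=31 S1=39 S2=32 S3=32 S4=16 blocked=[]
Op 4: conn=50 S1=39 S2=32 S3=32 S4=16 blocked=[]
Op 5: conn=40 S1=39 S2=32 S3=32 S4=6 blocked=[]
Op 6: conn=40 S1=39 S2=32 S3=32 S4=30 blocked=[]
Op 7: conn=24 S1=39 S2=32 S3=16 S4=30 blocked=[]
Op 8: conn=24 S1=39 S2=32 S3=26 S4=30 blocked=[]

Answer: 24 39 32 26 30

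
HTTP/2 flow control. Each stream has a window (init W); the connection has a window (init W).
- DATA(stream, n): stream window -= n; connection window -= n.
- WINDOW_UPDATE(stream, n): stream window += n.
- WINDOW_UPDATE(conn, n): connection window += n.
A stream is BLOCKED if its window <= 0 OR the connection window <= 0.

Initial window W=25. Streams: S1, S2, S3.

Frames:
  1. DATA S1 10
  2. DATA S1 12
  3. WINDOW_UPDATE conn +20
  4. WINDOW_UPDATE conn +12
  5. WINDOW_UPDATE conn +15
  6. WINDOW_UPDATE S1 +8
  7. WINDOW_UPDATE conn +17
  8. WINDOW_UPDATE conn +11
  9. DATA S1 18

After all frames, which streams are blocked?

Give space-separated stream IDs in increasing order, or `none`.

Answer: S1

Derivation:
Op 1: conn=15 S1=15 S2=25 S3=25 blocked=[]
Op 2: conn=3 S1=3 S2=25 S3=25 blocked=[]
Op 3: conn=23 S1=3 S2=25 S3=25 blocked=[]
Op 4: conn=35 S1=3 S2=25 S3=25 blocked=[]
Op 5: conn=50 S1=3 S2=25 S3=25 blocked=[]
Op 6: conn=50 S1=11 S2=25 S3=25 blocked=[]
Op 7: conn=67 S1=11 S2=25 S3=25 blocked=[]
Op 8: conn=78 S1=11 S2=25 S3=25 blocked=[]
Op 9: conn=60 S1=-7 S2=25 S3=25 blocked=[1]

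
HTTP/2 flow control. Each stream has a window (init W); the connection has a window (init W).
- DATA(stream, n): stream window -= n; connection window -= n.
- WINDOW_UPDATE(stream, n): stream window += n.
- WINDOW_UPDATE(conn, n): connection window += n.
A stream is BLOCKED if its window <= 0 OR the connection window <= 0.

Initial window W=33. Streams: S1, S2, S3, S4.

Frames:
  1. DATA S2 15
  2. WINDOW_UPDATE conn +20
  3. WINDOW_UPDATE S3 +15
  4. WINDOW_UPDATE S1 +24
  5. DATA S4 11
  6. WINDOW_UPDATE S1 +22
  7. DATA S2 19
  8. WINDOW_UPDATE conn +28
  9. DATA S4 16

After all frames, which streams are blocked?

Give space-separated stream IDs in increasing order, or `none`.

Answer: S2

Derivation:
Op 1: conn=18 S1=33 S2=18 S3=33 S4=33 blocked=[]
Op 2: conn=38 S1=33 S2=18 S3=33 S4=33 blocked=[]
Op 3: conn=38 S1=33 S2=18 S3=48 S4=33 blocked=[]
Op 4: conn=38 S1=57 S2=18 S3=48 S4=33 blocked=[]
Op 5: conn=27 S1=57 S2=18 S3=48 S4=22 blocked=[]
Op 6: conn=27 S1=79 S2=18 S3=48 S4=22 blocked=[]
Op 7: conn=8 S1=79 S2=-1 S3=48 S4=22 blocked=[2]
Op 8: conn=36 S1=79 S2=-1 S3=48 S4=22 blocked=[2]
Op 9: conn=20 S1=79 S2=-1 S3=48 S4=6 blocked=[2]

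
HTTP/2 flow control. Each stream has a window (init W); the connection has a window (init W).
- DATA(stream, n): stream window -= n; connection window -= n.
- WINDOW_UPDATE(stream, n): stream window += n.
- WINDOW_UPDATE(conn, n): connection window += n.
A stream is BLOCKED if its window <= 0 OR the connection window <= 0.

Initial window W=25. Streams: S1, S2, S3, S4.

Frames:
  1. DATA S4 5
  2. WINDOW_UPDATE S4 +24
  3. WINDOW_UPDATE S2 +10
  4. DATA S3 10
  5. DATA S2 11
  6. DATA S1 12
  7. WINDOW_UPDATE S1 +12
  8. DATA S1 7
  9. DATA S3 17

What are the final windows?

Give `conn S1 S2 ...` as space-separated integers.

Answer: -37 18 24 -2 44

Derivation:
Op 1: conn=20 S1=25 S2=25 S3=25 S4=20 blocked=[]
Op 2: conn=20 S1=25 S2=25 S3=25 S4=44 blocked=[]
Op 3: conn=20 S1=25 S2=35 S3=25 S4=44 blocked=[]
Op 4: conn=10 S1=25 S2=35 S3=15 S4=44 blocked=[]
Op 5: conn=-1 S1=25 S2=24 S3=15 S4=44 blocked=[1, 2, 3, 4]
Op 6: conn=-13 S1=13 S2=24 S3=15 S4=44 blocked=[1, 2, 3, 4]
Op 7: conn=-13 S1=25 S2=24 S3=15 S4=44 blocked=[1, 2, 3, 4]
Op 8: conn=-20 S1=18 S2=24 S3=15 S4=44 blocked=[1, 2, 3, 4]
Op 9: conn=-37 S1=18 S2=24 S3=-2 S4=44 blocked=[1, 2, 3, 4]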